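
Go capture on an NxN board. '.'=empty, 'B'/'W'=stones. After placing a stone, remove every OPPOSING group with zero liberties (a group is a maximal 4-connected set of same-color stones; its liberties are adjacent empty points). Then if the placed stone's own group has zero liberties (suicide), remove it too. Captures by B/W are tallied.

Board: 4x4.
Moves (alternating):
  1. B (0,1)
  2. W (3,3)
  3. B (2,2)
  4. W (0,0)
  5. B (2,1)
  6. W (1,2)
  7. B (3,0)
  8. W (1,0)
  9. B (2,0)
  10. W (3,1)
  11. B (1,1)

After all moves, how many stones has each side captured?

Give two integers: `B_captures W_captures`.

Move 1: B@(0,1) -> caps B=0 W=0
Move 2: W@(3,3) -> caps B=0 W=0
Move 3: B@(2,2) -> caps B=0 W=0
Move 4: W@(0,0) -> caps B=0 W=0
Move 5: B@(2,1) -> caps B=0 W=0
Move 6: W@(1,2) -> caps B=0 W=0
Move 7: B@(3,0) -> caps B=0 W=0
Move 8: W@(1,0) -> caps B=0 W=0
Move 9: B@(2,0) -> caps B=0 W=0
Move 10: W@(3,1) -> caps B=0 W=0
Move 11: B@(1,1) -> caps B=2 W=0

Answer: 2 0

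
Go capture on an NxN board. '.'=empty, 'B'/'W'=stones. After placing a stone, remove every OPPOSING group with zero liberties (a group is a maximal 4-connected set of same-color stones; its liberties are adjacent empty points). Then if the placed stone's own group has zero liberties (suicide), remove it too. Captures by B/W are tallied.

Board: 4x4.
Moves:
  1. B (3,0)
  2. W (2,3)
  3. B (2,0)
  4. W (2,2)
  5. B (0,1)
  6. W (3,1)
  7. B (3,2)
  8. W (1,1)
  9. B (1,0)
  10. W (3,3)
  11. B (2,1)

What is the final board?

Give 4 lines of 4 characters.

Move 1: B@(3,0) -> caps B=0 W=0
Move 2: W@(2,3) -> caps B=0 W=0
Move 3: B@(2,0) -> caps B=0 W=0
Move 4: W@(2,2) -> caps B=0 W=0
Move 5: B@(0,1) -> caps B=0 W=0
Move 6: W@(3,1) -> caps B=0 W=0
Move 7: B@(3,2) -> caps B=0 W=0
Move 8: W@(1,1) -> caps B=0 W=0
Move 9: B@(1,0) -> caps B=0 W=0
Move 10: W@(3,3) -> caps B=0 W=1
Move 11: B@(2,1) -> caps B=0 W=1

Answer: .B..
BW..
BBWW
BW.W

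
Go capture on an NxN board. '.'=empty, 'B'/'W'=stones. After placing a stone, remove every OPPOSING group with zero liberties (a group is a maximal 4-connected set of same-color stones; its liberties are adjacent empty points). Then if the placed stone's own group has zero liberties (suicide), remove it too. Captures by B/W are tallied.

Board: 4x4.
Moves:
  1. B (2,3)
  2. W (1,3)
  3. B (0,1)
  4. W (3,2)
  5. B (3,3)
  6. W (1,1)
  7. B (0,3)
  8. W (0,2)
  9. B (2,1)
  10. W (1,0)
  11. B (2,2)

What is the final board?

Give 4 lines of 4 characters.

Move 1: B@(2,3) -> caps B=0 W=0
Move 2: W@(1,3) -> caps B=0 W=0
Move 3: B@(0,1) -> caps B=0 W=0
Move 4: W@(3,2) -> caps B=0 W=0
Move 5: B@(3,3) -> caps B=0 W=0
Move 6: W@(1,1) -> caps B=0 W=0
Move 7: B@(0,3) -> caps B=0 W=0
Move 8: W@(0,2) -> caps B=0 W=1
Move 9: B@(2,1) -> caps B=0 W=1
Move 10: W@(1,0) -> caps B=0 W=1
Move 11: B@(2,2) -> caps B=0 W=1

Answer: .BW.
WW.W
.BBB
..WB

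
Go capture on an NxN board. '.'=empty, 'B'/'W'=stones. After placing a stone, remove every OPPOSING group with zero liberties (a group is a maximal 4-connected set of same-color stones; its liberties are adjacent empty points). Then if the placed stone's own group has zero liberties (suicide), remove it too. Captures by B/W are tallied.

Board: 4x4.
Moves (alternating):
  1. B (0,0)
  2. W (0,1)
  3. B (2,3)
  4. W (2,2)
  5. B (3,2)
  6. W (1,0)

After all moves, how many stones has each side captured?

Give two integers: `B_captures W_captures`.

Move 1: B@(0,0) -> caps B=0 W=0
Move 2: W@(0,1) -> caps B=0 W=0
Move 3: B@(2,3) -> caps B=0 W=0
Move 4: W@(2,2) -> caps B=0 W=0
Move 5: B@(3,2) -> caps B=0 W=0
Move 6: W@(1,0) -> caps B=0 W=1

Answer: 0 1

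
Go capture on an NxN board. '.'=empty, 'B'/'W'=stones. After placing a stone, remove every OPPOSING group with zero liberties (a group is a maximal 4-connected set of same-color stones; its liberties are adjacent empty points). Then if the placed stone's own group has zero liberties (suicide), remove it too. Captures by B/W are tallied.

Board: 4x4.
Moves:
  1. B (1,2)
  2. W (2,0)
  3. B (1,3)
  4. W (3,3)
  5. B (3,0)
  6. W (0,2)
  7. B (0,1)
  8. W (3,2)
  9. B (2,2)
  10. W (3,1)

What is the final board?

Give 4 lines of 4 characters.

Answer: .BW.
..BB
W.B.
.WWW

Derivation:
Move 1: B@(1,2) -> caps B=0 W=0
Move 2: W@(2,0) -> caps B=0 W=0
Move 3: B@(1,3) -> caps B=0 W=0
Move 4: W@(3,3) -> caps B=0 W=0
Move 5: B@(3,0) -> caps B=0 W=0
Move 6: W@(0,2) -> caps B=0 W=0
Move 7: B@(0,1) -> caps B=0 W=0
Move 8: W@(3,2) -> caps B=0 W=0
Move 9: B@(2,2) -> caps B=0 W=0
Move 10: W@(3,1) -> caps B=0 W=1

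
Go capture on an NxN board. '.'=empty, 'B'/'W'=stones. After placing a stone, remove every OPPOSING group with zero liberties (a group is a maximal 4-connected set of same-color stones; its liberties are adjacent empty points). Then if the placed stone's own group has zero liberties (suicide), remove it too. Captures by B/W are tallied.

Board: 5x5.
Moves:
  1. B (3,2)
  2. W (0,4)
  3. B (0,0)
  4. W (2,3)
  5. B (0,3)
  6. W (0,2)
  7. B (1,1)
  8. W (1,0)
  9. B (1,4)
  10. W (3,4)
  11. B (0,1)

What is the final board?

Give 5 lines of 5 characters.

Move 1: B@(3,2) -> caps B=0 W=0
Move 2: W@(0,4) -> caps B=0 W=0
Move 3: B@(0,0) -> caps B=0 W=0
Move 4: W@(2,3) -> caps B=0 W=0
Move 5: B@(0,3) -> caps B=0 W=0
Move 6: W@(0,2) -> caps B=0 W=0
Move 7: B@(1,1) -> caps B=0 W=0
Move 8: W@(1,0) -> caps B=0 W=0
Move 9: B@(1,4) -> caps B=1 W=0
Move 10: W@(3,4) -> caps B=1 W=0
Move 11: B@(0,1) -> caps B=1 W=0

Answer: BBWB.
WB..B
...W.
..B.W
.....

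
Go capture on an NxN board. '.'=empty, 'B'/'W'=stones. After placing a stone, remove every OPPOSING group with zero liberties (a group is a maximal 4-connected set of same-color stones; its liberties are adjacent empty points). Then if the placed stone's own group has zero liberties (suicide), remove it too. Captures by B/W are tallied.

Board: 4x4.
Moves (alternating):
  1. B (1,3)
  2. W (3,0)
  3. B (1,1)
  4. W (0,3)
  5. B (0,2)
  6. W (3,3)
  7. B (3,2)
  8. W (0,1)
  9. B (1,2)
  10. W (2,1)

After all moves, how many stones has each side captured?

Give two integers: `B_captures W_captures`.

Move 1: B@(1,3) -> caps B=0 W=0
Move 2: W@(3,0) -> caps B=0 W=0
Move 3: B@(1,1) -> caps B=0 W=0
Move 4: W@(0,3) -> caps B=0 W=0
Move 5: B@(0,2) -> caps B=1 W=0
Move 6: W@(3,3) -> caps B=1 W=0
Move 7: B@(3,2) -> caps B=1 W=0
Move 8: W@(0,1) -> caps B=1 W=0
Move 9: B@(1,2) -> caps B=1 W=0
Move 10: W@(2,1) -> caps B=1 W=0

Answer: 1 0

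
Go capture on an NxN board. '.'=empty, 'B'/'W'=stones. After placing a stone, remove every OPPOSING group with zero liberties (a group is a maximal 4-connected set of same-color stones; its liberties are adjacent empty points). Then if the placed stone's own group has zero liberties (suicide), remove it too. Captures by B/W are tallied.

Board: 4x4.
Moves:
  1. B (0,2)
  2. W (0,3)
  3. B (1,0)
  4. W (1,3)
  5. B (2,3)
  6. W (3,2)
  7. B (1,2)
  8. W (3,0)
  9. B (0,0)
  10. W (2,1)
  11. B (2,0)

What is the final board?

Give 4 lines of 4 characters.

Move 1: B@(0,2) -> caps B=0 W=0
Move 2: W@(0,3) -> caps B=0 W=0
Move 3: B@(1,0) -> caps B=0 W=0
Move 4: W@(1,3) -> caps B=0 W=0
Move 5: B@(2,3) -> caps B=0 W=0
Move 6: W@(3,2) -> caps B=0 W=0
Move 7: B@(1,2) -> caps B=2 W=0
Move 8: W@(3,0) -> caps B=2 W=0
Move 9: B@(0,0) -> caps B=2 W=0
Move 10: W@(2,1) -> caps B=2 W=0
Move 11: B@(2,0) -> caps B=2 W=0

Answer: B.B.
B.B.
BW.B
W.W.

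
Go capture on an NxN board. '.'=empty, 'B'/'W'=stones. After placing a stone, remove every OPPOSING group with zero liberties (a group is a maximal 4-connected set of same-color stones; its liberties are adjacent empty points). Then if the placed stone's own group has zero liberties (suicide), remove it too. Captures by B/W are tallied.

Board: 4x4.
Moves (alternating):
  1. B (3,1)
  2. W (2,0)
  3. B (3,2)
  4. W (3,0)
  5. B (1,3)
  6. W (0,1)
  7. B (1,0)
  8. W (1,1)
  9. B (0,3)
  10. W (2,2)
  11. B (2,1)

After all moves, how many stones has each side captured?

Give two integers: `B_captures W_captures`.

Move 1: B@(3,1) -> caps B=0 W=0
Move 2: W@(2,0) -> caps B=0 W=0
Move 3: B@(3,2) -> caps B=0 W=0
Move 4: W@(3,0) -> caps B=0 W=0
Move 5: B@(1,3) -> caps B=0 W=0
Move 6: W@(0,1) -> caps B=0 W=0
Move 7: B@(1,0) -> caps B=0 W=0
Move 8: W@(1,1) -> caps B=0 W=0
Move 9: B@(0,3) -> caps B=0 W=0
Move 10: W@(2,2) -> caps B=0 W=0
Move 11: B@(2,1) -> caps B=2 W=0

Answer: 2 0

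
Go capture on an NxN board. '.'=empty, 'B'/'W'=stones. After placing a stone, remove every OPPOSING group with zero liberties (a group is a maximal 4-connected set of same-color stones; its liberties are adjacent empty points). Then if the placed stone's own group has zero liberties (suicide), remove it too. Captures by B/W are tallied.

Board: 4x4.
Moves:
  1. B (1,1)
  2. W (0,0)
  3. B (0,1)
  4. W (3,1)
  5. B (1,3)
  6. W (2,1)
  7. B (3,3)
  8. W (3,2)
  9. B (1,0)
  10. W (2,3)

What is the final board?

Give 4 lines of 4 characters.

Answer: .B..
BB.B
.W.W
.WW.

Derivation:
Move 1: B@(1,1) -> caps B=0 W=0
Move 2: W@(0,0) -> caps B=0 W=0
Move 3: B@(0,1) -> caps B=0 W=0
Move 4: W@(3,1) -> caps B=0 W=0
Move 5: B@(1,3) -> caps B=0 W=0
Move 6: W@(2,1) -> caps B=0 W=0
Move 7: B@(3,3) -> caps B=0 W=0
Move 8: W@(3,2) -> caps B=0 W=0
Move 9: B@(1,0) -> caps B=1 W=0
Move 10: W@(2,3) -> caps B=1 W=1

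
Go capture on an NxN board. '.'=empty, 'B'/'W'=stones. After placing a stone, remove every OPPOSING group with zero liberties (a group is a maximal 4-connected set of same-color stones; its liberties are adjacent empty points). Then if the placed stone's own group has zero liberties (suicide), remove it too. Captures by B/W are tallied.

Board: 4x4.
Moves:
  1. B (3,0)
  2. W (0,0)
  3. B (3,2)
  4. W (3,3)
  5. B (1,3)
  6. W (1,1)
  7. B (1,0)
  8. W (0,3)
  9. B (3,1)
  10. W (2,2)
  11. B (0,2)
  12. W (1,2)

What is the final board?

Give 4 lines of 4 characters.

Answer: W.B.
BWWB
..W.
BBBW

Derivation:
Move 1: B@(3,0) -> caps B=0 W=0
Move 2: W@(0,0) -> caps B=0 W=0
Move 3: B@(3,2) -> caps B=0 W=0
Move 4: W@(3,3) -> caps B=0 W=0
Move 5: B@(1,3) -> caps B=0 W=0
Move 6: W@(1,1) -> caps B=0 W=0
Move 7: B@(1,0) -> caps B=0 W=0
Move 8: W@(0,3) -> caps B=0 W=0
Move 9: B@(3,1) -> caps B=0 W=0
Move 10: W@(2,2) -> caps B=0 W=0
Move 11: B@(0,2) -> caps B=1 W=0
Move 12: W@(1,2) -> caps B=1 W=0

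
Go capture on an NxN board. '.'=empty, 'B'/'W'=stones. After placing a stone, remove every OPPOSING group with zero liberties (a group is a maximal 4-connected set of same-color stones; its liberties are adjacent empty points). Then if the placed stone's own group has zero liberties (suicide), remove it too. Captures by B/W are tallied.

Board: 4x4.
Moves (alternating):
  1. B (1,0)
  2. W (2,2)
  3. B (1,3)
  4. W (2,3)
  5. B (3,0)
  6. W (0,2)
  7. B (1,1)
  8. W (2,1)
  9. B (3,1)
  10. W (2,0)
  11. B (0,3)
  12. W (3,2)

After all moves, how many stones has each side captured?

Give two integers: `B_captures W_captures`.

Move 1: B@(1,0) -> caps B=0 W=0
Move 2: W@(2,2) -> caps B=0 W=0
Move 3: B@(1,3) -> caps B=0 W=0
Move 4: W@(2,3) -> caps B=0 W=0
Move 5: B@(3,0) -> caps B=0 W=0
Move 6: W@(0,2) -> caps B=0 W=0
Move 7: B@(1,1) -> caps B=0 W=0
Move 8: W@(2,1) -> caps B=0 W=0
Move 9: B@(3,1) -> caps B=0 W=0
Move 10: W@(2,0) -> caps B=0 W=0
Move 11: B@(0,3) -> caps B=0 W=0
Move 12: W@(3,2) -> caps B=0 W=2

Answer: 0 2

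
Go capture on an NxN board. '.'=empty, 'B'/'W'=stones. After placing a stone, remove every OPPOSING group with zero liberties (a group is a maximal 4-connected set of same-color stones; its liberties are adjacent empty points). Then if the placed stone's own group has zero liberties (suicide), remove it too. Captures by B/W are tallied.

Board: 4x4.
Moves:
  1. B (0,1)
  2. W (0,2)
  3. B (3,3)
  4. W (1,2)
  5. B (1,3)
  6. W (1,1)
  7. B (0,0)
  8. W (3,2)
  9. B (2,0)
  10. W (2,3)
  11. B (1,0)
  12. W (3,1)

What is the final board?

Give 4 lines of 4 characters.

Move 1: B@(0,1) -> caps B=0 W=0
Move 2: W@(0,2) -> caps B=0 W=0
Move 3: B@(3,3) -> caps B=0 W=0
Move 4: W@(1,2) -> caps B=0 W=0
Move 5: B@(1,3) -> caps B=0 W=0
Move 6: W@(1,1) -> caps B=0 W=0
Move 7: B@(0,0) -> caps B=0 W=0
Move 8: W@(3,2) -> caps B=0 W=0
Move 9: B@(2,0) -> caps B=0 W=0
Move 10: W@(2,3) -> caps B=0 W=1
Move 11: B@(1,0) -> caps B=0 W=1
Move 12: W@(3,1) -> caps B=0 W=1

Answer: BBW.
BWWB
B..W
.WW.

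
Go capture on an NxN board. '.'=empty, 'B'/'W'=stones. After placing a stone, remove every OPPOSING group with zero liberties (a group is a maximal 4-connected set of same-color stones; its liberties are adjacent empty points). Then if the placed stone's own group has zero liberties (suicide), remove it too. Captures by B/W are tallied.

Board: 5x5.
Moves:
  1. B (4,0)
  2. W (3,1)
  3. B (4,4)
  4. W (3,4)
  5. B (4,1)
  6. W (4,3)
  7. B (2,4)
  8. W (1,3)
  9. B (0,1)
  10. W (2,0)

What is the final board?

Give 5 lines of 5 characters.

Answer: .B...
...W.
W...B
.W..W
BB.W.

Derivation:
Move 1: B@(4,0) -> caps B=0 W=0
Move 2: W@(3,1) -> caps B=0 W=0
Move 3: B@(4,4) -> caps B=0 W=0
Move 4: W@(3,4) -> caps B=0 W=0
Move 5: B@(4,1) -> caps B=0 W=0
Move 6: W@(4,3) -> caps B=0 W=1
Move 7: B@(2,4) -> caps B=0 W=1
Move 8: W@(1,3) -> caps B=0 W=1
Move 9: B@(0,1) -> caps B=0 W=1
Move 10: W@(2,0) -> caps B=0 W=1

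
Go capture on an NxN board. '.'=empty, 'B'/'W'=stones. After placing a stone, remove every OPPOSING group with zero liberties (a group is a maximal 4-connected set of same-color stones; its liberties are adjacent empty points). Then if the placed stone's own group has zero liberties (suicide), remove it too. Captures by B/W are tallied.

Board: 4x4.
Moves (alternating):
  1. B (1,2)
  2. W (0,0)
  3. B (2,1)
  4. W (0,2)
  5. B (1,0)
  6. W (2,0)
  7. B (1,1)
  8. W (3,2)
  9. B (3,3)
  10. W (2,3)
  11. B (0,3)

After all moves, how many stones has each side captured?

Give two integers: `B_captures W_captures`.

Answer: 0 1

Derivation:
Move 1: B@(1,2) -> caps B=0 W=0
Move 2: W@(0,0) -> caps B=0 W=0
Move 3: B@(2,1) -> caps B=0 W=0
Move 4: W@(0,2) -> caps B=0 W=0
Move 5: B@(1,0) -> caps B=0 W=0
Move 6: W@(2,0) -> caps B=0 W=0
Move 7: B@(1,1) -> caps B=0 W=0
Move 8: W@(3,2) -> caps B=0 W=0
Move 9: B@(3,3) -> caps B=0 W=0
Move 10: W@(2,3) -> caps B=0 W=1
Move 11: B@(0,3) -> caps B=0 W=1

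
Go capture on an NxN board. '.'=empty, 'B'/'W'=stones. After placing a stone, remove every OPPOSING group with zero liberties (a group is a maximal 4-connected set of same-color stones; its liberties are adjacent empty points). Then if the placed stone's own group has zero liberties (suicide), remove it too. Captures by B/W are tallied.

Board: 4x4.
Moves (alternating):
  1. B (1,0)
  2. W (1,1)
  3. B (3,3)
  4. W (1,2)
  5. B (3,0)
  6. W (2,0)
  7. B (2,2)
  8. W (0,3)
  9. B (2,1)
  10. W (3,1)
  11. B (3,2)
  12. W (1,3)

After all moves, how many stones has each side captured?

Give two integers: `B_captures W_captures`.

Answer: 2 0

Derivation:
Move 1: B@(1,0) -> caps B=0 W=0
Move 2: W@(1,1) -> caps B=0 W=0
Move 3: B@(3,3) -> caps B=0 W=0
Move 4: W@(1,2) -> caps B=0 W=0
Move 5: B@(3,0) -> caps B=0 W=0
Move 6: W@(2,0) -> caps B=0 W=0
Move 7: B@(2,2) -> caps B=0 W=0
Move 8: W@(0,3) -> caps B=0 W=0
Move 9: B@(2,1) -> caps B=1 W=0
Move 10: W@(3,1) -> caps B=1 W=0
Move 11: B@(3,2) -> caps B=2 W=0
Move 12: W@(1,3) -> caps B=2 W=0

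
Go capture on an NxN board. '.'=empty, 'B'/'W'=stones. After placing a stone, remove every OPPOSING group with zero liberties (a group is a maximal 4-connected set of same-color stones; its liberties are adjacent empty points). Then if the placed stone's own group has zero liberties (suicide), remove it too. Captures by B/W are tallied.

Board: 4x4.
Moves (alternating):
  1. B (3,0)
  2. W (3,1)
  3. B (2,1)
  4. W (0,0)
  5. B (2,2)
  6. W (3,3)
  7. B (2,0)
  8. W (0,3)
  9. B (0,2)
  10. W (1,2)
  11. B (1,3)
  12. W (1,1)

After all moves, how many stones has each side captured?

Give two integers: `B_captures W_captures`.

Answer: 1 0

Derivation:
Move 1: B@(3,0) -> caps B=0 W=0
Move 2: W@(3,1) -> caps B=0 W=0
Move 3: B@(2,1) -> caps B=0 W=0
Move 4: W@(0,0) -> caps B=0 W=0
Move 5: B@(2,2) -> caps B=0 W=0
Move 6: W@(3,3) -> caps B=0 W=0
Move 7: B@(2,0) -> caps B=0 W=0
Move 8: W@(0,3) -> caps B=0 W=0
Move 9: B@(0,2) -> caps B=0 W=0
Move 10: W@(1,2) -> caps B=0 W=0
Move 11: B@(1,3) -> caps B=1 W=0
Move 12: W@(1,1) -> caps B=1 W=0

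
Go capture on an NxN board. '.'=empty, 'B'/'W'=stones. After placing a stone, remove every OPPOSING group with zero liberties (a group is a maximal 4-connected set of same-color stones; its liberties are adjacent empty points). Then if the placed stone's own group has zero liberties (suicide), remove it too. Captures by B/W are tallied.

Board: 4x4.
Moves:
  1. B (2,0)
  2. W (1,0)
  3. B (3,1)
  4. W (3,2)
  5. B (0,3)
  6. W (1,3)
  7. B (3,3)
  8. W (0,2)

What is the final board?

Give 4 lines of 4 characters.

Answer: ..W.
W..W
B...
.BWB

Derivation:
Move 1: B@(2,0) -> caps B=0 W=0
Move 2: W@(1,0) -> caps B=0 W=0
Move 3: B@(3,1) -> caps B=0 W=0
Move 4: W@(3,2) -> caps B=0 W=0
Move 5: B@(0,3) -> caps B=0 W=0
Move 6: W@(1,3) -> caps B=0 W=0
Move 7: B@(3,3) -> caps B=0 W=0
Move 8: W@(0,2) -> caps B=0 W=1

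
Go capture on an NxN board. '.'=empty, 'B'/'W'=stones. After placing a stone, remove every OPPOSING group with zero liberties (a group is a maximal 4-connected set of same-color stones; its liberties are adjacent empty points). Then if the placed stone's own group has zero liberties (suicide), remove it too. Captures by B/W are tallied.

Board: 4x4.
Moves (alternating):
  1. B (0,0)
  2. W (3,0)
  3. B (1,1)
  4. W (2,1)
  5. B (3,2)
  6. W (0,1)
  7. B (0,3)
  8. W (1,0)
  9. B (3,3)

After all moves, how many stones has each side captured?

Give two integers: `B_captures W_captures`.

Move 1: B@(0,0) -> caps B=0 W=0
Move 2: W@(3,0) -> caps B=0 W=0
Move 3: B@(1,1) -> caps B=0 W=0
Move 4: W@(2,1) -> caps B=0 W=0
Move 5: B@(3,2) -> caps B=0 W=0
Move 6: W@(0,1) -> caps B=0 W=0
Move 7: B@(0,3) -> caps B=0 W=0
Move 8: W@(1,0) -> caps B=0 W=1
Move 9: B@(3,3) -> caps B=0 W=1

Answer: 0 1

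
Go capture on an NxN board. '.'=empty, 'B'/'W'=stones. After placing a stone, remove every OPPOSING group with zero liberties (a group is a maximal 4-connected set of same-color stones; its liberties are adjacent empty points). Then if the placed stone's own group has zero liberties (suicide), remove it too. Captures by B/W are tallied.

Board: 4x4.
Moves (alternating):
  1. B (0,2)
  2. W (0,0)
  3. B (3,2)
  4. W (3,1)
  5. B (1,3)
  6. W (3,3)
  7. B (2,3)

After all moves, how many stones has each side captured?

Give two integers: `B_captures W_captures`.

Move 1: B@(0,2) -> caps B=0 W=0
Move 2: W@(0,0) -> caps B=0 W=0
Move 3: B@(3,2) -> caps B=0 W=0
Move 4: W@(3,1) -> caps B=0 W=0
Move 5: B@(1,3) -> caps B=0 W=0
Move 6: W@(3,3) -> caps B=0 W=0
Move 7: B@(2,3) -> caps B=1 W=0

Answer: 1 0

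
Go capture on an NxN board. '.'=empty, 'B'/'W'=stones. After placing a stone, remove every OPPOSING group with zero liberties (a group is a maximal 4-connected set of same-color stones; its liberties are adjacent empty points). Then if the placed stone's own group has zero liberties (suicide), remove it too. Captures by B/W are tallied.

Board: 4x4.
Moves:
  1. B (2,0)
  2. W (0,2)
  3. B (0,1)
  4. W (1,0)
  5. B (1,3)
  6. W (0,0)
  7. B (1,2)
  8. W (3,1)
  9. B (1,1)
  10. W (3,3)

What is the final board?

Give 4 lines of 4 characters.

Move 1: B@(2,0) -> caps B=0 W=0
Move 2: W@(0,2) -> caps B=0 W=0
Move 3: B@(0,1) -> caps B=0 W=0
Move 4: W@(1,0) -> caps B=0 W=0
Move 5: B@(1,3) -> caps B=0 W=0
Move 6: W@(0,0) -> caps B=0 W=0
Move 7: B@(1,2) -> caps B=0 W=0
Move 8: W@(3,1) -> caps B=0 W=0
Move 9: B@(1,1) -> caps B=2 W=0
Move 10: W@(3,3) -> caps B=2 W=0

Answer: .BW.
.BBB
B...
.W.W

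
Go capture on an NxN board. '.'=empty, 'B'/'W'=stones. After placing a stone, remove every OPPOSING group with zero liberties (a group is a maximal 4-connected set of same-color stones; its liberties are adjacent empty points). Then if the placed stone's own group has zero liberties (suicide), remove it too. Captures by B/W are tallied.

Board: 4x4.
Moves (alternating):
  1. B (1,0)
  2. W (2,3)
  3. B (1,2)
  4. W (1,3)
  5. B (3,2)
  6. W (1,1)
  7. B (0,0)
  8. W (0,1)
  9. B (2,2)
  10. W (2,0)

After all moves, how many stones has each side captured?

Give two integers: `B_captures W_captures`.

Answer: 0 2

Derivation:
Move 1: B@(1,0) -> caps B=0 W=0
Move 2: W@(2,3) -> caps B=0 W=0
Move 3: B@(1,2) -> caps B=0 W=0
Move 4: W@(1,3) -> caps B=0 W=0
Move 5: B@(3,2) -> caps B=0 W=0
Move 6: W@(1,1) -> caps B=0 W=0
Move 7: B@(0,0) -> caps B=0 W=0
Move 8: W@(0,1) -> caps B=0 W=0
Move 9: B@(2,2) -> caps B=0 W=0
Move 10: W@(2,0) -> caps B=0 W=2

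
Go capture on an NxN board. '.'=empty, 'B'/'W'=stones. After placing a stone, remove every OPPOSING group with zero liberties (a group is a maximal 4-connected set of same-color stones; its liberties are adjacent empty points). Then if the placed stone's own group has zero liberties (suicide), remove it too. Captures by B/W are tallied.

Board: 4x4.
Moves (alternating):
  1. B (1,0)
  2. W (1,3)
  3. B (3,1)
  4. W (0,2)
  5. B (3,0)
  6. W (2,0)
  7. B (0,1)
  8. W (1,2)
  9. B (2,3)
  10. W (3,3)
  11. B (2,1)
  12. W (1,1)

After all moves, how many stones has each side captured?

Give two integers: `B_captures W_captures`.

Answer: 1 0

Derivation:
Move 1: B@(1,0) -> caps B=0 W=0
Move 2: W@(1,3) -> caps B=0 W=0
Move 3: B@(3,1) -> caps B=0 W=0
Move 4: W@(0,2) -> caps B=0 W=0
Move 5: B@(3,0) -> caps B=0 W=0
Move 6: W@(2,0) -> caps B=0 W=0
Move 7: B@(0,1) -> caps B=0 W=0
Move 8: W@(1,2) -> caps B=0 W=0
Move 9: B@(2,3) -> caps B=0 W=0
Move 10: W@(3,3) -> caps B=0 W=0
Move 11: B@(2,1) -> caps B=1 W=0
Move 12: W@(1,1) -> caps B=1 W=0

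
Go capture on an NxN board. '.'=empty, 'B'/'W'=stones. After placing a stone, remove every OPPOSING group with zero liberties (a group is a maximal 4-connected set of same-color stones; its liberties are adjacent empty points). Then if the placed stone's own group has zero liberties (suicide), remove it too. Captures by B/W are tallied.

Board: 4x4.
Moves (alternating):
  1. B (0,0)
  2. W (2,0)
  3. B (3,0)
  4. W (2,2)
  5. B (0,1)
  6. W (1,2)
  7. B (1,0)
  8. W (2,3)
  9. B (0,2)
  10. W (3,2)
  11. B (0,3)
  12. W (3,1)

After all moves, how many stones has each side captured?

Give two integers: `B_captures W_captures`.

Answer: 0 1

Derivation:
Move 1: B@(0,0) -> caps B=0 W=0
Move 2: W@(2,0) -> caps B=0 W=0
Move 3: B@(3,0) -> caps B=0 W=0
Move 4: W@(2,2) -> caps B=0 W=0
Move 5: B@(0,1) -> caps B=0 W=0
Move 6: W@(1,2) -> caps B=0 W=0
Move 7: B@(1,0) -> caps B=0 W=0
Move 8: W@(2,3) -> caps B=0 W=0
Move 9: B@(0,2) -> caps B=0 W=0
Move 10: W@(3,2) -> caps B=0 W=0
Move 11: B@(0,3) -> caps B=0 W=0
Move 12: W@(3,1) -> caps B=0 W=1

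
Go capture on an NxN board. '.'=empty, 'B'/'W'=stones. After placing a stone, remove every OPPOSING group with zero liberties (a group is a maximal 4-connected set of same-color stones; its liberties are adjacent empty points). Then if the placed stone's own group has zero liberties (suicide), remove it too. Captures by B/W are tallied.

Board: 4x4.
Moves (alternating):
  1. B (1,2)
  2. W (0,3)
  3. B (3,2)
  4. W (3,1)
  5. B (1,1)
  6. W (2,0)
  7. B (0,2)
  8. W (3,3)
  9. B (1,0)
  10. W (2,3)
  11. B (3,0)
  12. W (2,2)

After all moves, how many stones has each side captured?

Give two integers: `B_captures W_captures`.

Move 1: B@(1,2) -> caps B=0 W=0
Move 2: W@(0,3) -> caps B=0 W=0
Move 3: B@(3,2) -> caps B=0 W=0
Move 4: W@(3,1) -> caps B=0 W=0
Move 5: B@(1,1) -> caps B=0 W=0
Move 6: W@(2,0) -> caps B=0 W=0
Move 7: B@(0,2) -> caps B=0 W=0
Move 8: W@(3,3) -> caps B=0 W=0
Move 9: B@(1,0) -> caps B=0 W=0
Move 10: W@(2,3) -> caps B=0 W=0
Move 11: B@(3,0) -> caps B=0 W=0
Move 12: W@(2,2) -> caps B=0 W=1

Answer: 0 1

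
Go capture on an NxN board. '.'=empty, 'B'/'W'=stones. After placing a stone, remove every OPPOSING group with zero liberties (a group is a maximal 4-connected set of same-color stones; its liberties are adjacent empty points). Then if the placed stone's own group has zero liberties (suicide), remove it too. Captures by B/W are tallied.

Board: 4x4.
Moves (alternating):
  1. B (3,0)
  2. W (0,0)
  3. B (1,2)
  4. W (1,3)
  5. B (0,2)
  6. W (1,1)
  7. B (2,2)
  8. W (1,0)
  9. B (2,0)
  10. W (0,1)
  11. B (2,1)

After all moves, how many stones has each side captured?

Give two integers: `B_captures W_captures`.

Answer: 4 0

Derivation:
Move 1: B@(3,0) -> caps B=0 W=0
Move 2: W@(0,0) -> caps B=0 W=0
Move 3: B@(1,2) -> caps B=0 W=0
Move 4: W@(1,3) -> caps B=0 W=0
Move 5: B@(0,2) -> caps B=0 W=0
Move 6: W@(1,1) -> caps B=0 W=0
Move 7: B@(2,2) -> caps B=0 W=0
Move 8: W@(1,0) -> caps B=0 W=0
Move 9: B@(2,0) -> caps B=0 W=0
Move 10: W@(0,1) -> caps B=0 W=0
Move 11: B@(2,1) -> caps B=4 W=0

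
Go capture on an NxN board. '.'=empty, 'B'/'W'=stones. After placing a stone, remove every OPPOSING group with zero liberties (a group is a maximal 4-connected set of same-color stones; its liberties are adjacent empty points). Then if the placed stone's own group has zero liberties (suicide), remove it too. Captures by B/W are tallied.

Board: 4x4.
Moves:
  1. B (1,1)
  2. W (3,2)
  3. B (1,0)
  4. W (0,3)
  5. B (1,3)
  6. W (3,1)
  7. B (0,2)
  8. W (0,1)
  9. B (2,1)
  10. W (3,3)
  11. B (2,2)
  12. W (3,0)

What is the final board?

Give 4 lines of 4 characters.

Move 1: B@(1,1) -> caps B=0 W=0
Move 2: W@(3,2) -> caps B=0 W=0
Move 3: B@(1,0) -> caps B=0 W=0
Move 4: W@(0,3) -> caps B=0 W=0
Move 5: B@(1,3) -> caps B=0 W=0
Move 6: W@(3,1) -> caps B=0 W=0
Move 7: B@(0,2) -> caps B=1 W=0
Move 8: W@(0,1) -> caps B=1 W=0
Move 9: B@(2,1) -> caps B=1 W=0
Move 10: W@(3,3) -> caps B=1 W=0
Move 11: B@(2,2) -> caps B=1 W=0
Move 12: W@(3,0) -> caps B=1 W=0

Answer: .WB.
BB.B
.BB.
WWWW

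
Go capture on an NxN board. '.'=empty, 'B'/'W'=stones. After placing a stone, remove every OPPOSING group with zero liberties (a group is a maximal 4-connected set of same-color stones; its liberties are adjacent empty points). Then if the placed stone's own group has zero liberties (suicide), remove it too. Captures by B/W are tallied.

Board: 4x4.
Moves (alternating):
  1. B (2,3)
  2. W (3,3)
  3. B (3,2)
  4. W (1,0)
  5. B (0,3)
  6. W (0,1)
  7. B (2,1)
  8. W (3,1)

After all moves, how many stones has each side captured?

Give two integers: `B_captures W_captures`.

Answer: 1 0

Derivation:
Move 1: B@(2,3) -> caps B=0 W=0
Move 2: W@(3,3) -> caps B=0 W=0
Move 3: B@(3,2) -> caps B=1 W=0
Move 4: W@(1,0) -> caps B=1 W=0
Move 5: B@(0,3) -> caps B=1 W=0
Move 6: W@(0,1) -> caps B=1 W=0
Move 7: B@(2,1) -> caps B=1 W=0
Move 8: W@(3,1) -> caps B=1 W=0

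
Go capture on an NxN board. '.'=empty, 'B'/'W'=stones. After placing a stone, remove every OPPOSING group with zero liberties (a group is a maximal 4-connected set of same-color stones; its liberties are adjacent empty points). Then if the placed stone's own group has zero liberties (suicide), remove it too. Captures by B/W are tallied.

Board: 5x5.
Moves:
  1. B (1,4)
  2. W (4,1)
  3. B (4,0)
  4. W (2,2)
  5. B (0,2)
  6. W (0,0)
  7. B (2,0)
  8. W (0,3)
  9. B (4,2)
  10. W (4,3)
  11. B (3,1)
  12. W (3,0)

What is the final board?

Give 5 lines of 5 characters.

Move 1: B@(1,4) -> caps B=0 W=0
Move 2: W@(4,1) -> caps B=0 W=0
Move 3: B@(4,0) -> caps B=0 W=0
Move 4: W@(2,2) -> caps B=0 W=0
Move 5: B@(0,2) -> caps B=0 W=0
Move 6: W@(0,0) -> caps B=0 W=0
Move 7: B@(2,0) -> caps B=0 W=0
Move 8: W@(0,3) -> caps B=0 W=0
Move 9: B@(4,2) -> caps B=0 W=0
Move 10: W@(4,3) -> caps B=0 W=0
Move 11: B@(3,1) -> caps B=1 W=0
Move 12: W@(3,0) -> caps B=1 W=0

Answer: W.BW.
....B
B.W..
.B...
B.BW.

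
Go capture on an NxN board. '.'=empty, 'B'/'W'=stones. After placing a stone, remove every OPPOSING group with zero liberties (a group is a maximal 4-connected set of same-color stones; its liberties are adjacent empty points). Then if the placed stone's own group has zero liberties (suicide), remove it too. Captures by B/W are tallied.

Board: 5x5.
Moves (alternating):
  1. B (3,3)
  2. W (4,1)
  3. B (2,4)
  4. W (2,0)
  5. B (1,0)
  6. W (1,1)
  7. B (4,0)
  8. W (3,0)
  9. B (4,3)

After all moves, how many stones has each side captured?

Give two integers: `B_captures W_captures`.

Move 1: B@(3,3) -> caps B=0 W=0
Move 2: W@(4,1) -> caps B=0 W=0
Move 3: B@(2,4) -> caps B=0 W=0
Move 4: W@(2,0) -> caps B=0 W=0
Move 5: B@(1,0) -> caps B=0 W=0
Move 6: W@(1,1) -> caps B=0 W=0
Move 7: B@(4,0) -> caps B=0 W=0
Move 8: W@(3,0) -> caps B=0 W=1
Move 9: B@(4,3) -> caps B=0 W=1

Answer: 0 1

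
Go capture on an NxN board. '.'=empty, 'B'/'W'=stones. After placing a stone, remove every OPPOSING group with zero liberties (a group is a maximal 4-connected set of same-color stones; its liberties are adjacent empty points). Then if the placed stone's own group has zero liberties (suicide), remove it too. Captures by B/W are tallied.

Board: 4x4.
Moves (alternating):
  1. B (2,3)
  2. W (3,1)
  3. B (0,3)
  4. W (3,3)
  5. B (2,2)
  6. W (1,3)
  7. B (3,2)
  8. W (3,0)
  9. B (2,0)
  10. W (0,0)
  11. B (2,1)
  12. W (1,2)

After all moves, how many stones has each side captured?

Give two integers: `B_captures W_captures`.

Answer: 3 0

Derivation:
Move 1: B@(2,3) -> caps B=0 W=0
Move 2: W@(3,1) -> caps B=0 W=0
Move 3: B@(0,3) -> caps B=0 W=0
Move 4: W@(3,3) -> caps B=0 W=0
Move 5: B@(2,2) -> caps B=0 W=0
Move 6: W@(1,3) -> caps B=0 W=0
Move 7: B@(3,2) -> caps B=1 W=0
Move 8: W@(3,0) -> caps B=1 W=0
Move 9: B@(2,0) -> caps B=1 W=0
Move 10: W@(0,0) -> caps B=1 W=0
Move 11: B@(2,1) -> caps B=3 W=0
Move 12: W@(1,2) -> caps B=3 W=0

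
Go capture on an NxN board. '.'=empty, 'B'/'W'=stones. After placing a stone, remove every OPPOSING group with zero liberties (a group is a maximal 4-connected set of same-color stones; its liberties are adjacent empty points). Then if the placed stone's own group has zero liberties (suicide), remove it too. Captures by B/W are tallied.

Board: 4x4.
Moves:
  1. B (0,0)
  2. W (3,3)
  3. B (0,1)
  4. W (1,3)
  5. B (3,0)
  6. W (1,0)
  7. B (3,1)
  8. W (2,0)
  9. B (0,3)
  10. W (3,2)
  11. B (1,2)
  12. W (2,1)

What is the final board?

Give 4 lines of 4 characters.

Answer: BB.B
W.BW
WW..
..WW

Derivation:
Move 1: B@(0,0) -> caps B=0 W=0
Move 2: W@(3,3) -> caps B=0 W=0
Move 3: B@(0,1) -> caps B=0 W=0
Move 4: W@(1,3) -> caps B=0 W=0
Move 5: B@(3,0) -> caps B=0 W=0
Move 6: W@(1,0) -> caps B=0 W=0
Move 7: B@(3,1) -> caps B=0 W=0
Move 8: W@(2,0) -> caps B=0 W=0
Move 9: B@(0,3) -> caps B=0 W=0
Move 10: W@(3,2) -> caps B=0 W=0
Move 11: B@(1,2) -> caps B=0 W=0
Move 12: W@(2,1) -> caps B=0 W=2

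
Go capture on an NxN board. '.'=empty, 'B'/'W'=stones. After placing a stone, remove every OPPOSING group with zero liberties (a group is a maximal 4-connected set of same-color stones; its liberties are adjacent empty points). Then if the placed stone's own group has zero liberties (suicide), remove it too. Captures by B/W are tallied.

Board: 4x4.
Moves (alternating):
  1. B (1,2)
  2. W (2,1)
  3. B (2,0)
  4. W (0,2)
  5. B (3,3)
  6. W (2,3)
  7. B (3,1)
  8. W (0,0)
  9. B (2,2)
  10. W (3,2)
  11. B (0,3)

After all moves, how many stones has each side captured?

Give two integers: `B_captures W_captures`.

Answer: 0 1

Derivation:
Move 1: B@(1,2) -> caps B=0 W=0
Move 2: W@(2,1) -> caps B=0 W=0
Move 3: B@(2,0) -> caps B=0 W=0
Move 4: W@(0,2) -> caps B=0 W=0
Move 5: B@(3,3) -> caps B=0 W=0
Move 6: W@(2,3) -> caps B=0 W=0
Move 7: B@(3,1) -> caps B=0 W=0
Move 8: W@(0,0) -> caps B=0 W=0
Move 9: B@(2,2) -> caps B=0 W=0
Move 10: W@(3,2) -> caps B=0 W=1
Move 11: B@(0,3) -> caps B=0 W=1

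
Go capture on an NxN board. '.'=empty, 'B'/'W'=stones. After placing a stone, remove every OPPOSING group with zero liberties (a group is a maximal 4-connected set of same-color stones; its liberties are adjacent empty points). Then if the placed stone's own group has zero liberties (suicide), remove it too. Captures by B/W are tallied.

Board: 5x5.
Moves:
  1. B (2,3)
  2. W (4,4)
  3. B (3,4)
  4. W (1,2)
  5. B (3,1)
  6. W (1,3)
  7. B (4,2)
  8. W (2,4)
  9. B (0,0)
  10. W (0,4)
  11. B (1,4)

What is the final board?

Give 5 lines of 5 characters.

Answer: B...W
..WWB
...B.
.B..B
..B.W

Derivation:
Move 1: B@(2,3) -> caps B=0 W=0
Move 2: W@(4,4) -> caps B=0 W=0
Move 3: B@(3,4) -> caps B=0 W=0
Move 4: W@(1,2) -> caps B=0 W=0
Move 5: B@(3,1) -> caps B=0 W=0
Move 6: W@(1,3) -> caps B=0 W=0
Move 7: B@(4,2) -> caps B=0 W=0
Move 8: W@(2,4) -> caps B=0 W=0
Move 9: B@(0,0) -> caps B=0 W=0
Move 10: W@(0,4) -> caps B=0 W=0
Move 11: B@(1,4) -> caps B=1 W=0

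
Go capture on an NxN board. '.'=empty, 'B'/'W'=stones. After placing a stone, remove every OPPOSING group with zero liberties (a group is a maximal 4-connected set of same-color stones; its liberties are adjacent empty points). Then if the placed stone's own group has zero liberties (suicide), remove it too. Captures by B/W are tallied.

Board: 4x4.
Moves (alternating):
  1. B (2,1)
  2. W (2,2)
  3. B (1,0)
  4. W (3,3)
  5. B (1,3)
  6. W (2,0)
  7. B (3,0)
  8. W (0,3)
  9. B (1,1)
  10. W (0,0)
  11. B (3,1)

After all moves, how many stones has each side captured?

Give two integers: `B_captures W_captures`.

Move 1: B@(2,1) -> caps B=0 W=0
Move 2: W@(2,2) -> caps B=0 W=0
Move 3: B@(1,0) -> caps B=0 W=0
Move 4: W@(3,3) -> caps B=0 W=0
Move 5: B@(1,3) -> caps B=0 W=0
Move 6: W@(2,0) -> caps B=0 W=0
Move 7: B@(3,0) -> caps B=1 W=0
Move 8: W@(0,3) -> caps B=1 W=0
Move 9: B@(1,1) -> caps B=1 W=0
Move 10: W@(0,0) -> caps B=1 W=0
Move 11: B@(3,1) -> caps B=1 W=0

Answer: 1 0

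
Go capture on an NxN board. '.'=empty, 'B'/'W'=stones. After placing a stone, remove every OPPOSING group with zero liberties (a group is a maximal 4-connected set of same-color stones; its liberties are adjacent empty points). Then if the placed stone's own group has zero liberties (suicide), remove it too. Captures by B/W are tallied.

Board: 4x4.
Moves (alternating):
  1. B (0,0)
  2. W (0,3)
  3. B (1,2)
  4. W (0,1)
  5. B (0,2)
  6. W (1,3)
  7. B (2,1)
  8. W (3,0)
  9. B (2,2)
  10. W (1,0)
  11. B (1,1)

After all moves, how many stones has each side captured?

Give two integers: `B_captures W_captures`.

Answer: 0 1

Derivation:
Move 1: B@(0,0) -> caps B=0 W=0
Move 2: W@(0,3) -> caps B=0 W=0
Move 3: B@(1,2) -> caps B=0 W=0
Move 4: W@(0,1) -> caps B=0 W=0
Move 5: B@(0,2) -> caps B=0 W=0
Move 6: W@(1,3) -> caps B=0 W=0
Move 7: B@(2,1) -> caps B=0 W=0
Move 8: W@(3,0) -> caps B=0 W=0
Move 9: B@(2,2) -> caps B=0 W=0
Move 10: W@(1,0) -> caps B=0 W=1
Move 11: B@(1,1) -> caps B=0 W=1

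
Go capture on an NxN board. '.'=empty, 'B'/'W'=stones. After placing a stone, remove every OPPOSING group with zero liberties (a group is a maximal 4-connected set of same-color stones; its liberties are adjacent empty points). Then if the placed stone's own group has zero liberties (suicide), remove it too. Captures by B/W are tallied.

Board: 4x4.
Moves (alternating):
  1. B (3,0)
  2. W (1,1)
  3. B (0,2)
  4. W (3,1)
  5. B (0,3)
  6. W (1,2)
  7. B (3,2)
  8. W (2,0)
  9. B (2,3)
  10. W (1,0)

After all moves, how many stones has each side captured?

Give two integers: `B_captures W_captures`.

Answer: 0 1

Derivation:
Move 1: B@(3,0) -> caps B=0 W=0
Move 2: W@(1,1) -> caps B=0 W=0
Move 3: B@(0,2) -> caps B=0 W=0
Move 4: W@(3,1) -> caps B=0 W=0
Move 5: B@(0,3) -> caps B=0 W=0
Move 6: W@(1,2) -> caps B=0 W=0
Move 7: B@(3,2) -> caps B=0 W=0
Move 8: W@(2,0) -> caps B=0 W=1
Move 9: B@(2,3) -> caps B=0 W=1
Move 10: W@(1,0) -> caps B=0 W=1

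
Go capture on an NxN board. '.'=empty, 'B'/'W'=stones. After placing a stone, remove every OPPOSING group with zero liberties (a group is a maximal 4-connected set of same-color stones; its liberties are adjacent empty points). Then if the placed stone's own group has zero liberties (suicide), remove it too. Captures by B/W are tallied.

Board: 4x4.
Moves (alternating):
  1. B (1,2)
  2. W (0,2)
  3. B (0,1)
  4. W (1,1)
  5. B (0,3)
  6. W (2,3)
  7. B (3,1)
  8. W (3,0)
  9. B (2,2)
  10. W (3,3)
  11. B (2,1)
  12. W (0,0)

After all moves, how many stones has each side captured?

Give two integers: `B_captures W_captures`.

Answer: 1 0

Derivation:
Move 1: B@(1,2) -> caps B=0 W=0
Move 2: W@(0,2) -> caps B=0 W=0
Move 3: B@(0,1) -> caps B=0 W=0
Move 4: W@(1,1) -> caps B=0 W=0
Move 5: B@(0,3) -> caps B=1 W=0
Move 6: W@(2,3) -> caps B=1 W=0
Move 7: B@(3,1) -> caps B=1 W=0
Move 8: W@(3,0) -> caps B=1 W=0
Move 9: B@(2,2) -> caps B=1 W=0
Move 10: W@(3,3) -> caps B=1 W=0
Move 11: B@(2,1) -> caps B=1 W=0
Move 12: W@(0,0) -> caps B=1 W=0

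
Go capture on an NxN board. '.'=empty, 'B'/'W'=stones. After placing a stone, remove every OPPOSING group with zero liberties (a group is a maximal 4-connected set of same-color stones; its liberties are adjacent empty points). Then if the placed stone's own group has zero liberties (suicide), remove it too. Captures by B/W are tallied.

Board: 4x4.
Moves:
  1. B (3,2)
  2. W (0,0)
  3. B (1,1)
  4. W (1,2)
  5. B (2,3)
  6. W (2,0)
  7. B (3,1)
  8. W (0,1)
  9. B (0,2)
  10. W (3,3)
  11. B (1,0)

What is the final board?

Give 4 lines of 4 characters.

Move 1: B@(3,2) -> caps B=0 W=0
Move 2: W@(0,0) -> caps B=0 W=0
Move 3: B@(1,1) -> caps B=0 W=0
Move 4: W@(1,2) -> caps B=0 W=0
Move 5: B@(2,3) -> caps B=0 W=0
Move 6: W@(2,0) -> caps B=0 W=0
Move 7: B@(3,1) -> caps B=0 W=0
Move 8: W@(0,1) -> caps B=0 W=0
Move 9: B@(0,2) -> caps B=0 W=0
Move 10: W@(3,3) -> caps B=0 W=0
Move 11: B@(1,0) -> caps B=2 W=0

Answer: ..B.
BBW.
W..B
.BB.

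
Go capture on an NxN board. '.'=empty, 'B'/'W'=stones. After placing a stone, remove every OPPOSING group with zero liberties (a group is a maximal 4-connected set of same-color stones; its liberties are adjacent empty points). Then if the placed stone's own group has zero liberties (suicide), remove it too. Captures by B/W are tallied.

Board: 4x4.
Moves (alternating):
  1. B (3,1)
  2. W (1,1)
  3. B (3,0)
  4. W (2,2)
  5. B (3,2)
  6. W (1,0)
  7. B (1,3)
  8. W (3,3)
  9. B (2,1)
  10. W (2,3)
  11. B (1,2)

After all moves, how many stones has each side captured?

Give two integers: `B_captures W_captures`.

Move 1: B@(3,1) -> caps B=0 W=0
Move 2: W@(1,1) -> caps B=0 W=0
Move 3: B@(3,0) -> caps B=0 W=0
Move 4: W@(2,2) -> caps B=0 W=0
Move 5: B@(3,2) -> caps B=0 W=0
Move 6: W@(1,0) -> caps B=0 W=0
Move 7: B@(1,3) -> caps B=0 W=0
Move 8: W@(3,3) -> caps B=0 W=0
Move 9: B@(2,1) -> caps B=0 W=0
Move 10: W@(2,3) -> caps B=0 W=0
Move 11: B@(1,2) -> caps B=3 W=0

Answer: 3 0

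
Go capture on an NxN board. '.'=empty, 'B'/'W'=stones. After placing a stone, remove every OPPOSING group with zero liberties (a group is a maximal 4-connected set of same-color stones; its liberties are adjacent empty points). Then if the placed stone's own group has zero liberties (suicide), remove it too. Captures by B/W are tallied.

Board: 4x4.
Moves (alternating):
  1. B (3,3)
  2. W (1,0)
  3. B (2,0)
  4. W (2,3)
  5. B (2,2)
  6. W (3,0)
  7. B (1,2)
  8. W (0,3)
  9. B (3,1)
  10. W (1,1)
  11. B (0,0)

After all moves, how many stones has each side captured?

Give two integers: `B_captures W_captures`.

Move 1: B@(3,3) -> caps B=0 W=0
Move 2: W@(1,0) -> caps B=0 W=0
Move 3: B@(2,0) -> caps B=0 W=0
Move 4: W@(2,3) -> caps B=0 W=0
Move 5: B@(2,2) -> caps B=0 W=0
Move 6: W@(3,0) -> caps B=0 W=0
Move 7: B@(1,2) -> caps B=0 W=0
Move 8: W@(0,3) -> caps B=0 W=0
Move 9: B@(3,1) -> caps B=1 W=0
Move 10: W@(1,1) -> caps B=1 W=0
Move 11: B@(0,0) -> caps B=1 W=0

Answer: 1 0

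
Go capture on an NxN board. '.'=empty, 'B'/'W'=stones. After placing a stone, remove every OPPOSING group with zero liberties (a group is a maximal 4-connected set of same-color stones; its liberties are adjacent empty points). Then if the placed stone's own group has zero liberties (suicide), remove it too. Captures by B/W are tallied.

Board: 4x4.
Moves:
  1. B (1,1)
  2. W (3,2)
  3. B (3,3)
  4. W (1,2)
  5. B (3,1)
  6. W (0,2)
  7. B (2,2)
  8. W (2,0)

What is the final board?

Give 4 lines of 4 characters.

Answer: ..W.
.BW.
W.B.
.B.B

Derivation:
Move 1: B@(1,1) -> caps B=0 W=0
Move 2: W@(3,2) -> caps B=0 W=0
Move 3: B@(3,3) -> caps B=0 W=0
Move 4: W@(1,2) -> caps B=0 W=0
Move 5: B@(3,1) -> caps B=0 W=0
Move 6: W@(0,2) -> caps B=0 W=0
Move 7: B@(2,2) -> caps B=1 W=0
Move 8: W@(2,0) -> caps B=1 W=0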